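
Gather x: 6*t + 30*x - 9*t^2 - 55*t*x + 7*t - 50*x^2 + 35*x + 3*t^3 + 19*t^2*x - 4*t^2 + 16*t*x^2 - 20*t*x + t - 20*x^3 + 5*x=3*t^3 - 13*t^2 + 14*t - 20*x^3 + x^2*(16*t - 50) + x*(19*t^2 - 75*t + 70)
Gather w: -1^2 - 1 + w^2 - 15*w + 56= w^2 - 15*w + 54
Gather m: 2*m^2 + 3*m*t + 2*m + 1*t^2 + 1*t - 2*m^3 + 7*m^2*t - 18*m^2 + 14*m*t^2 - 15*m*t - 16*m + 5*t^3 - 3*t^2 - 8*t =-2*m^3 + m^2*(7*t - 16) + m*(14*t^2 - 12*t - 14) + 5*t^3 - 2*t^2 - 7*t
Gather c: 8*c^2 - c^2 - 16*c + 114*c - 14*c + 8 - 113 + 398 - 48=7*c^2 + 84*c + 245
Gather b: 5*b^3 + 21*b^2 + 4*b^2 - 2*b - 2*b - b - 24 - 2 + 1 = 5*b^3 + 25*b^2 - 5*b - 25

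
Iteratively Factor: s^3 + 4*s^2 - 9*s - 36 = (s - 3)*(s^2 + 7*s + 12) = (s - 3)*(s + 4)*(s + 3)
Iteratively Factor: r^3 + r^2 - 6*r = (r + 3)*(r^2 - 2*r) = r*(r + 3)*(r - 2)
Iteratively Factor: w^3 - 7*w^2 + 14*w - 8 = (w - 2)*(w^2 - 5*w + 4) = (w - 4)*(w - 2)*(w - 1)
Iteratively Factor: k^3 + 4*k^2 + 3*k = (k + 1)*(k^2 + 3*k) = (k + 1)*(k + 3)*(k)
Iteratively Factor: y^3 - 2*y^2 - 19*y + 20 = (y - 5)*(y^2 + 3*y - 4) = (y - 5)*(y + 4)*(y - 1)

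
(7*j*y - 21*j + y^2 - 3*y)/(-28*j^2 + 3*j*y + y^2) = (y - 3)/(-4*j + y)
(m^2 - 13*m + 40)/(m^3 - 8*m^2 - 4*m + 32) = (m - 5)/(m^2 - 4)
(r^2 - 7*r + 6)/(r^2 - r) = (r - 6)/r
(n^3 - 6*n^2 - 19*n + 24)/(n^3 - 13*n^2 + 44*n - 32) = (n + 3)/(n - 4)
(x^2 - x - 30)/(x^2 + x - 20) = (x - 6)/(x - 4)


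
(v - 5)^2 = v^2 - 10*v + 25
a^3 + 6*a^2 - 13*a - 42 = (a - 3)*(a + 2)*(a + 7)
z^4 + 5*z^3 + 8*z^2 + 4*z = z*(z + 1)*(z + 2)^2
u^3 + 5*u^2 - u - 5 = (u - 1)*(u + 1)*(u + 5)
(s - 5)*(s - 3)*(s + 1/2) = s^3 - 15*s^2/2 + 11*s + 15/2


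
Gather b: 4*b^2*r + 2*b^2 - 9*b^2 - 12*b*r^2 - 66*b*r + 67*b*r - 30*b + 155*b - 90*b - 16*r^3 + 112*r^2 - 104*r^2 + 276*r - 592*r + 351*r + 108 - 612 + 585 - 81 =b^2*(4*r - 7) + b*(-12*r^2 + r + 35) - 16*r^3 + 8*r^2 + 35*r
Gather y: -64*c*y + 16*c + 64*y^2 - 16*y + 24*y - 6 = 16*c + 64*y^2 + y*(8 - 64*c) - 6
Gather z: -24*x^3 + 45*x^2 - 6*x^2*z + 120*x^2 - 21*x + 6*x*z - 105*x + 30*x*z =-24*x^3 + 165*x^2 - 126*x + z*(-6*x^2 + 36*x)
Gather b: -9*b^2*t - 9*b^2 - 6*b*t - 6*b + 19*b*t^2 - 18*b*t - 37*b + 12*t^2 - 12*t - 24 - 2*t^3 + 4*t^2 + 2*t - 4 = b^2*(-9*t - 9) + b*(19*t^2 - 24*t - 43) - 2*t^3 + 16*t^2 - 10*t - 28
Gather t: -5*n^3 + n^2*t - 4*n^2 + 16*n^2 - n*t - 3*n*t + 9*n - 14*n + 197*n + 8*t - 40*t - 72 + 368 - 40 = -5*n^3 + 12*n^2 + 192*n + t*(n^2 - 4*n - 32) + 256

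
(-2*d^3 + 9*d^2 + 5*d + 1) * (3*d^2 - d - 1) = -6*d^5 + 29*d^4 + 8*d^3 - 11*d^2 - 6*d - 1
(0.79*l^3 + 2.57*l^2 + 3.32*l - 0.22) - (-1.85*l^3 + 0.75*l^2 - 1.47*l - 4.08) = 2.64*l^3 + 1.82*l^2 + 4.79*l + 3.86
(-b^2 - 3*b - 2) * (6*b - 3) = -6*b^3 - 15*b^2 - 3*b + 6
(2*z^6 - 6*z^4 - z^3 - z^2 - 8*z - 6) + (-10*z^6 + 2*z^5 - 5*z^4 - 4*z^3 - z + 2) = -8*z^6 + 2*z^5 - 11*z^4 - 5*z^3 - z^2 - 9*z - 4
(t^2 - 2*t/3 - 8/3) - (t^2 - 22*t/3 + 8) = 20*t/3 - 32/3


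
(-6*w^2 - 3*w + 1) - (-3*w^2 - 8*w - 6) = -3*w^2 + 5*w + 7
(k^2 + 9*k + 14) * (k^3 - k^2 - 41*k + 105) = k^5 + 8*k^4 - 36*k^3 - 278*k^2 + 371*k + 1470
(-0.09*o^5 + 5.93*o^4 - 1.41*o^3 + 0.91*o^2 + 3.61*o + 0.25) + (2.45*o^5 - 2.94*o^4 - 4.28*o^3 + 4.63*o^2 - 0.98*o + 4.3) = 2.36*o^5 + 2.99*o^4 - 5.69*o^3 + 5.54*o^2 + 2.63*o + 4.55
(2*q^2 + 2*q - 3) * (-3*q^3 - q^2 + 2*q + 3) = -6*q^5 - 8*q^4 + 11*q^3 + 13*q^2 - 9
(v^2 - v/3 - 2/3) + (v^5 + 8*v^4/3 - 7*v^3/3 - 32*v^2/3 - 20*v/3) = v^5 + 8*v^4/3 - 7*v^3/3 - 29*v^2/3 - 7*v - 2/3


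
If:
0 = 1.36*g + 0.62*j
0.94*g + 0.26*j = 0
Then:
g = 0.00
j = 0.00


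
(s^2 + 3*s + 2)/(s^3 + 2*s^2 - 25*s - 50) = (s + 1)/(s^2 - 25)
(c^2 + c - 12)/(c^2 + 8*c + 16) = (c - 3)/(c + 4)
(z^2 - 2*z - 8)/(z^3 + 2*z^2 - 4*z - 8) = (z - 4)/(z^2 - 4)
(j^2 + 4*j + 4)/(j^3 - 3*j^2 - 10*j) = (j + 2)/(j*(j - 5))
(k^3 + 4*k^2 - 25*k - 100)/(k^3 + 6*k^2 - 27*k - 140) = (k + 5)/(k + 7)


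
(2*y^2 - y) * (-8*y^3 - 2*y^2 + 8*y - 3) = -16*y^5 + 4*y^4 + 18*y^3 - 14*y^2 + 3*y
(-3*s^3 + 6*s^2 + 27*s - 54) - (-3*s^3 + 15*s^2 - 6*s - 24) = -9*s^2 + 33*s - 30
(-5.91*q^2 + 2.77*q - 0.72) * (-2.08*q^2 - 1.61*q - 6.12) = 12.2928*q^4 + 3.7535*q^3 + 33.2071*q^2 - 15.7932*q + 4.4064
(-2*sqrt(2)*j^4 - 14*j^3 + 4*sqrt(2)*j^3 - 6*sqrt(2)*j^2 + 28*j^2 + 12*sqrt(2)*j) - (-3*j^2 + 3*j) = -2*sqrt(2)*j^4 - 14*j^3 + 4*sqrt(2)*j^3 - 6*sqrt(2)*j^2 + 31*j^2 - 3*j + 12*sqrt(2)*j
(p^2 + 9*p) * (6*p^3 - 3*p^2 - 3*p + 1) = 6*p^5 + 51*p^4 - 30*p^3 - 26*p^2 + 9*p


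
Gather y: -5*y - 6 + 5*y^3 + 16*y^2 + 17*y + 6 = 5*y^3 + 16*y^2 + 12*y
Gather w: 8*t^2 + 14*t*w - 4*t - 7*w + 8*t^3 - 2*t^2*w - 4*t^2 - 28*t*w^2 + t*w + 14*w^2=8*t^3 + 4*t^2 - 4*t + w^2*(14 - 28*t) + w*(-2*t^2 + 15*t - 7)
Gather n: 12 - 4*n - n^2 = -n^2 - 4*n + 12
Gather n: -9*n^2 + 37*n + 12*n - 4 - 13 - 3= -9*n^2 + 49*n - 20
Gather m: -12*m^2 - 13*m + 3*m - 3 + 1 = -12*m^2 - 10*m - 2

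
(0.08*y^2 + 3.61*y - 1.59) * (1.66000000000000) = 0.1328*y^2 + 5.9926*y - 2.6394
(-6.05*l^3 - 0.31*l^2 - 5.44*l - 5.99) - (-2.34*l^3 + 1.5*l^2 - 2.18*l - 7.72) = -3.71*l^3 - 1.81*l^2 - 3.26*l + 1.73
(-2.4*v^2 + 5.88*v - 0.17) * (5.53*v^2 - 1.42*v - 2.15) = -13.272*v^4 + 35.9244*v^3 - 4.1297*v^2 - 12.4006*v + 0.3655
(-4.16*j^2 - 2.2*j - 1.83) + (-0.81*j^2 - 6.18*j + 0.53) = -4.97*j^2 - 8.38*j - 1.3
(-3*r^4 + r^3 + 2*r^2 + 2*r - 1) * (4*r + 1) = -12*r^5 + r^4 + 9*r^3 + 10*r^2 - 2*r - 1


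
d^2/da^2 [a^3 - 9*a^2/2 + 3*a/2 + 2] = 6*a - 9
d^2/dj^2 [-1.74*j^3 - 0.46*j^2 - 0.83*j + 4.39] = -10.44*j - 0.92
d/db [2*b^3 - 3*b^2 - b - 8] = 6*b^2 - 6*b - 1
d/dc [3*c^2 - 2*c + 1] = 6*c - 2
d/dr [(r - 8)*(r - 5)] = 2*r - 13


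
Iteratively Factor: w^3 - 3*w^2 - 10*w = (w)*(w^2 - 3*w - 10) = w*(w - 5)*(w + 2)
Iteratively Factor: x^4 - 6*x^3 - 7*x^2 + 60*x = (x - 5)*(x^3 - x^2 - 12*x) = (x - 5)*(x + 3)*(x^2 - 4*x) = x*(x - 5)*(x + 3)*(x - 4)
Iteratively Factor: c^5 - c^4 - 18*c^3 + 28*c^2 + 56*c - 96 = (c + 2)*(c^4 - 3*c^3 - 12*c^2 + 52*c - 48) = (c - 2)*(c + 2)*(c^3 - c^2 - 14*c + 24) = (c - 2)^2*(c + 2)*(c^2 + c - 12) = (c - 2)^2*(c + 2)*(c + 4)*(c - 3)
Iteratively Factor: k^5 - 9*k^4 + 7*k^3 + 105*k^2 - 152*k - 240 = (k - 4)*(k^4 - 5*k^3 - 13*k^2 + 53*k + 60) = (k - 4)^2*(k^3 - k^2 - 17*k - 15) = (k - 5)*(k - 4)^2*(k^2 + 4*k + 3) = (k - 5)*(k - 4)^2*(k + 3)*(k + 1)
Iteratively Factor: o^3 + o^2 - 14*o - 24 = (o + 2)*(o^2 - o - 12) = (o + 2)*(o + 3)*(o - 4)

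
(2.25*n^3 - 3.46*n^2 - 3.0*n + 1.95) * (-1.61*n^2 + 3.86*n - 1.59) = -3.6225*n^5 + 14.2556*n^4 - 12.1031*n^3 - 9.2181*n^2 + 12.297*n - 3.1005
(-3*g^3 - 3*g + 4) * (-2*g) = 6*g^4 + 6*g^2 - 8*g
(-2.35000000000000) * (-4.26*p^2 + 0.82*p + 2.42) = 10.011*p^2 - 1.927*p - 5.687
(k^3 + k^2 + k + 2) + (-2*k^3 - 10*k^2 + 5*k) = -k^3 - 9*k^2 + 6*k + 2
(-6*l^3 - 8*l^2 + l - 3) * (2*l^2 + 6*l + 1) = -12*l^5 - 52*l^4 - 52*l^3 - 8*l^2 - 17*l - 3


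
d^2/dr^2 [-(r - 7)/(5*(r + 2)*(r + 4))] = 2*(-r^3 + 21*r^2 + 150*r + 244)/(5*(r^6 + 18*r^5 + 132*r^4 + 504*r^3 + 1056*r^2 + 1152*r + 512))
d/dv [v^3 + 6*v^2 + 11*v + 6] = 3*v^2 + 12*v + 11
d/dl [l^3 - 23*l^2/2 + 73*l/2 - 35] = 3*l^2 - 23*l + 73/2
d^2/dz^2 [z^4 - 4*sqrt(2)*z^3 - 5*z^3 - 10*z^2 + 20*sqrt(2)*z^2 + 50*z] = 12*z^2 - 24*sqrt(2)*z - 30*z - 20 + 40*sqrt(2)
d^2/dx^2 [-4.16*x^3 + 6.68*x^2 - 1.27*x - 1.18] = 13.36 - 24.96*x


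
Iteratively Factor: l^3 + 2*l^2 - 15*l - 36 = (l + 3)*(l^2 - l - 12) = (l - 4)*(l + 3)*(l + 3)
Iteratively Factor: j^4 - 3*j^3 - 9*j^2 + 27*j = (j)*(j^3 - 3*j^2 - 9*j + 27) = j*(j - 3)*(j^2 - 9) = j*(j - 3)^2*(j + 3)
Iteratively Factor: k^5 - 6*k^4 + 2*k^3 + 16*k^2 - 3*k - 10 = (k - 1)*(k^4 - 5*k^3 - 3*k^2 + 13*k + 10) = (k - 2)*(k - 1)*(k^3 - 3*k^2 - 9*k - 5) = (k - 2)*(k - 1)*(k + 1)*(k^2 - 4*k - 5) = (k - 5)*(k - 2)*(k - 1)*(k + 1)*(k + 1)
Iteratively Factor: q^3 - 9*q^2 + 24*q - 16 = (q - 4)*(q^2 - 5*q + 4) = (q - 4)^2*(q - 1)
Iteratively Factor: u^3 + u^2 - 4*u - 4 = (u - 2)*(u^2 + 3*u + 2) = (u - 2)*(u + 1)*(u + 2)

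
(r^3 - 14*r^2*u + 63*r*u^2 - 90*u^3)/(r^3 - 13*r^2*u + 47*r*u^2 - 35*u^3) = (r^2 - 9*r*u + 18*u^2)/(r^2 - 8*r*u + 7*u^2)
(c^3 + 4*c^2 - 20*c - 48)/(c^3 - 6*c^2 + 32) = (c + 6)/(c - 4)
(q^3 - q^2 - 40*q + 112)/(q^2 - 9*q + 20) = (q^2 + 3*q - 28)/(q - 5)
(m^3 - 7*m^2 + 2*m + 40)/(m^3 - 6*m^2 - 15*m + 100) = (m^2 - 2*m - 8)/(m^2 - m - 20)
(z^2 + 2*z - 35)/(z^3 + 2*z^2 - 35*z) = 1/z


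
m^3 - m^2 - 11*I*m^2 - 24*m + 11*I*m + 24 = (m - 1)*(m - 8*I)*(m - 3*I)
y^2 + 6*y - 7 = (y - 1)*(y + 7)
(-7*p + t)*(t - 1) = -7*p*t + 7*p + t^2 - t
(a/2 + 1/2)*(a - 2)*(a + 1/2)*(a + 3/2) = a^4/2 + a^3/2 - 13*a^2/8 - 19*a/8 - 3/4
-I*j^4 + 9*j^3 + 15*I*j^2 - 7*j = j*(j + I)*(j + 7*I)*(-I*j + 1)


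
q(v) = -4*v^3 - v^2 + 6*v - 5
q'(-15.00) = -2664.00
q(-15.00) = 13180.00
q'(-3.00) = -96.00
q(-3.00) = 76.00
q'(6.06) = -446.80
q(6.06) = -895.54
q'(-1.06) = -5.36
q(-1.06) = -7.72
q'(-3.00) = -96.00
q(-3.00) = 76.00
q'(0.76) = -2.45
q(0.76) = -2.77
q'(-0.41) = 4.80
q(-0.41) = -7.35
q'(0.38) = 3.51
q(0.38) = -3.08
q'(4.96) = -299.14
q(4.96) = -487.94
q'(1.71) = -32.51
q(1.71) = -17.66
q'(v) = -12*v^2 - 2*v + 6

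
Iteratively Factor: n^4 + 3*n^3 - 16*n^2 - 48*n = (n)*(n^3 + 3*n^2 - 16*n - 48) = n*(n + 4)*(n^2 - n - 12) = n*(n - 4)*(n + 4)*(n + 3)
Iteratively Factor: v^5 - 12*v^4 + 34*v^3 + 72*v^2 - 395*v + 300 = (v - 4)*(v^4 - 8*v^3 + 2*v^2 + 80*v - 75) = (v - 4)*(v + 3)*(v^3 - 11*v^2 + 35*v - 25) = (v - 4)*(v - 1)*(v + 3)*(v^2 - 10*v + 25) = (v - 5)*(v - 4)*(v - 1)*(v + 3)*(v - 5)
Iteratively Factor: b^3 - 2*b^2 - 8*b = (b - 4)*(b^2 + 2*b) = b*(b - 4)*(b + 2)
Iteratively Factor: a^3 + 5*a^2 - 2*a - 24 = (a + 4)*(a^2 + a - 6) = (a - 2)*(a + 4)*(a + 3)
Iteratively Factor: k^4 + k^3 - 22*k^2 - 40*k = (k)*(k^3 + k^2 - 22*k - 40) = k*(k + 2)*(k^2 - k - 20) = k*(k - 5)*(k + 2)*(k + 4)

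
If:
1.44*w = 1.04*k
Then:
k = 1.38461538461538*w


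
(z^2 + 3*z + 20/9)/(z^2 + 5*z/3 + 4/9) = (3*z + 5)/(3*z + 1)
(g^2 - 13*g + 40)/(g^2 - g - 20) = (g - 8)/(g + 4)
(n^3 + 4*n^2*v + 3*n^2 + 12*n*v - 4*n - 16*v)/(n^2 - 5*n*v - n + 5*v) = (-n^2 - 4*n*v - 4*n - 16*v)/(-n + 5*v)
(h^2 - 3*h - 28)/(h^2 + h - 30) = (h^2 - 3*h - 28)/(h^2 + h - 30)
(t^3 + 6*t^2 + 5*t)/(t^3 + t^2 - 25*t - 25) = t/(t - 5)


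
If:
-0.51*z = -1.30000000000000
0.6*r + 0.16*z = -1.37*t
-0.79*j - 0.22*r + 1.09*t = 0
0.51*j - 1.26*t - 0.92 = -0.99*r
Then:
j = -1.02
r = 0.69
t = -0.60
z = 2.55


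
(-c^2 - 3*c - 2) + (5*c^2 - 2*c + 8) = 4*c^2 - 5*c + 6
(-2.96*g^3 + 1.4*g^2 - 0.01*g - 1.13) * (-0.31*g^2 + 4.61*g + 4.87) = 0.9176*g^5 - 14.0796*g^4 - 7.9581*g^3 + 7.1222*g^2 - 5.258*g - 5.5031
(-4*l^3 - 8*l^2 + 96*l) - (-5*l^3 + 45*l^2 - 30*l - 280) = l^3 - 53*l^2 + 126*l + 280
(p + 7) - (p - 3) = 10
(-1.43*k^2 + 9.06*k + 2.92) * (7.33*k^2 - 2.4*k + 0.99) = -10.4819*k^4 + 69.8418*k^3 - 1.7561*k^2 + 1.9614*k + 2.8908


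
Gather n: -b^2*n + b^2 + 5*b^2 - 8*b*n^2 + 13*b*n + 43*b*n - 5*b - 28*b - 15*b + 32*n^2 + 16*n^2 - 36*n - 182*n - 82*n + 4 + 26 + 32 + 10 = 6*b^2 - 48*b + n^2*(48 - 8*b) + n*(-b^2 + 56*b - 300) + 72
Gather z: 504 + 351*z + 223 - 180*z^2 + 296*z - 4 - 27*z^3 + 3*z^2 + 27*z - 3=-27*z^3 - 177*z^2 + 674*z + 720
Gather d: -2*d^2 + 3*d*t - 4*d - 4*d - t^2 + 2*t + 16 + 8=-2*d^2 + d*(3*t - 8) - t^2 + 2*t + 24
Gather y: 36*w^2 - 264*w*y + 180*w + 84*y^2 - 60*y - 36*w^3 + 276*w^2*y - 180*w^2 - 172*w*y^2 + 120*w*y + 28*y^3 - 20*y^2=-36*w^3 - 144*w^2 + 180*w + 28*y^3 + y^2*(64 - 172*w) + y*(276*w^2 - 144*w - 60)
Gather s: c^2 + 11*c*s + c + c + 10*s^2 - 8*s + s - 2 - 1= c^2 + 2*c + 10*s^2 + s*(11*c - 7) - 3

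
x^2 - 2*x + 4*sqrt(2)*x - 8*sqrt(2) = (x - 2)*(x + 4*sqrt(2))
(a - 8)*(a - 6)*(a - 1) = a^3 - 15*a^2 + 62*a - 48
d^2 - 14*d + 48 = (d - 8)*(d - 6)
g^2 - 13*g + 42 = (g - 7)*(g - 6)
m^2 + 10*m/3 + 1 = (m + 1/3)*(m + 3)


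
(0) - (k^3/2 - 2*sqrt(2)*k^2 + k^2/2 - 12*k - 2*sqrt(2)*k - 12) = -k^3/2 - k^2/2 + 2*sqrt(2)*k^2 + 2*sqrt(2)*k + 12*k + 12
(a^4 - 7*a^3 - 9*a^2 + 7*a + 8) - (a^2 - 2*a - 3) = a^4 - 7*a^3 - 10*a^2 + 9*a + 11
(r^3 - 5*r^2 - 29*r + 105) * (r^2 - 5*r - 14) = r^5 - 10*r^4 - 18*r^3 + 320*r^2 - 119*r - 1470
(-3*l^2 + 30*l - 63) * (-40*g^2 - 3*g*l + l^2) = 120*g^2*l^2 - 1200*g^2*l + 2520*g^2 + 9*g*l^3 - 90*g*l^2 + 189*g*l - 3*l^4 + 30*l^3 - 63*l^2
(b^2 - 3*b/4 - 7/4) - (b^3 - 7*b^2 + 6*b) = -b^3 + 8*b^2 - 27*b/4 - 7/4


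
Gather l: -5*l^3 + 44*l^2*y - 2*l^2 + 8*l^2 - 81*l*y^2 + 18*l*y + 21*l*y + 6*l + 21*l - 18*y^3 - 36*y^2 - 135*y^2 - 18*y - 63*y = -5*l^3 + l^2*(44*y + 6) + l*(-81*y^2 + 39*y + 27) - 18*y^3 - 171*y^2 - 81*y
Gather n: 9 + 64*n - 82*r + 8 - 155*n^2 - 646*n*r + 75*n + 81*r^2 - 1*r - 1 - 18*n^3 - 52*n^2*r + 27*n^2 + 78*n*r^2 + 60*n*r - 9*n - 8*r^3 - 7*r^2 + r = -18*n^3 + n^2*(-52*r - 128) + n*(78*r^2 - 586*r + 130) - 8*r^3 + 74*r^2 - 82*r + 16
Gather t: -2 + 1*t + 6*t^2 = 6*t^2 + t - 2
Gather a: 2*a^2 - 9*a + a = 2*a^2 - 8*a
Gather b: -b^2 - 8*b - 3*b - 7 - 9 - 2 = -b^2 - 11*b - 18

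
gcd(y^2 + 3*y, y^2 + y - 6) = y + 3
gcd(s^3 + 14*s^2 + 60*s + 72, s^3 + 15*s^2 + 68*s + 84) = s^2 + 8*s + 12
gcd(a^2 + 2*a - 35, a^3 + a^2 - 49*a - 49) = a + 7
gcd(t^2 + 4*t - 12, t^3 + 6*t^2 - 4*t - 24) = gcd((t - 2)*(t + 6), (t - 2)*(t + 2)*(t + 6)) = t^2 + 4*t - 12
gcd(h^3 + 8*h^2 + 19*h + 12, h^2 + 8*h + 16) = h + 4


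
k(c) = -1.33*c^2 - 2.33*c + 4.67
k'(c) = -2.66*c - 2.33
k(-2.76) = 0.97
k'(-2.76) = 5.01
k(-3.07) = -0.71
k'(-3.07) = 5.84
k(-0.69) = 5.64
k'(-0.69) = -0.49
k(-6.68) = -39.11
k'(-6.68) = 15.44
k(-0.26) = 5.19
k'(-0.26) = -1.64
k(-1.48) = 5.21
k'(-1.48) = 1.61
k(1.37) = -1.02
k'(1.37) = -5.97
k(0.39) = 3.56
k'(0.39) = -3.37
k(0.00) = 4.67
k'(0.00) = -2.33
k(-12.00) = -158.89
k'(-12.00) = 29.59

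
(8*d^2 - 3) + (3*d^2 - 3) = 11*d^2 - 6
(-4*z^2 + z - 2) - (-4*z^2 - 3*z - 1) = 4*z - 1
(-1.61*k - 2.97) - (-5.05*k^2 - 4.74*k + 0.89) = 5.05*k^2 + 3.13*k - 3.86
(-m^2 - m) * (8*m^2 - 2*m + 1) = -8*m^4 - 6*m^3 + m^2 - m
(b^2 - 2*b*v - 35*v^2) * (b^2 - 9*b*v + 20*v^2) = b^4 - 11*b^3*v + 3*b^2*v^2 + 275*b*v^3 - 700*v^4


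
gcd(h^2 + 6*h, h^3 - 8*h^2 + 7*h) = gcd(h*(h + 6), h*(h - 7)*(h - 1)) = h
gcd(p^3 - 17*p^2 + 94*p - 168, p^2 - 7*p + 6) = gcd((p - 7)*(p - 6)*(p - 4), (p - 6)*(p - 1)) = p - 6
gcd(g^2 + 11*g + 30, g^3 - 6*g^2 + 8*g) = 1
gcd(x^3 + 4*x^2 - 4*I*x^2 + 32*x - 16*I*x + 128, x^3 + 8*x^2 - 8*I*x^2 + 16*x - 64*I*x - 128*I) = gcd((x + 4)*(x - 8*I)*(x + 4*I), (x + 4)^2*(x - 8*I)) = x^2 + x*(4 - 8*I) - 32*I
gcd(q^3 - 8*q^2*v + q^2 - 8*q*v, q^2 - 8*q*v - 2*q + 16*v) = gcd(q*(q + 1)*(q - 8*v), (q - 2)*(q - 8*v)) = q - 8*v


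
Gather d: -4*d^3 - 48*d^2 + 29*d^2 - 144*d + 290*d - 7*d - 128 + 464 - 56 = -4*d^3 - 19*d^2 + 139*d + 280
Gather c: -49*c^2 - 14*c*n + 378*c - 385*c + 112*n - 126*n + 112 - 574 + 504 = -49*c^2 + c*(-14*n - 7) - 14*n + 42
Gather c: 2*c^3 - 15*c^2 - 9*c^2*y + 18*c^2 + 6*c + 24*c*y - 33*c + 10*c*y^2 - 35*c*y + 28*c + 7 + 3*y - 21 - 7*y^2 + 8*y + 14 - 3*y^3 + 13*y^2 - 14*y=2*c^3 + c^2*(3 - 9*y) + c*(10*y^2 - 11*y + 1) - 3*y^3 + 6*y^2 - 3*y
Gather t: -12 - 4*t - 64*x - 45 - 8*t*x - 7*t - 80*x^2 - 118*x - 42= t*(-8*x - 11) - 80*x^2 - 182*x - 99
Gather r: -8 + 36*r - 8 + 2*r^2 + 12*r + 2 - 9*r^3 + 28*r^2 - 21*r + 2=-9*r^3 + 30*r^2 + 27*r - 12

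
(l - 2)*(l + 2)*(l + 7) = l^3 + 7*l^2 - 4*l - 28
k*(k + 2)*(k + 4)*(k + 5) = k^4 + 11*k^3 + 38*k^2 + 40*k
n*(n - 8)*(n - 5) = n^3 - 13*n^2 + 40*n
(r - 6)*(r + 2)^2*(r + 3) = r^4 + r^3 - 26*r^2 - 84*r - 72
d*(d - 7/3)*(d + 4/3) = d^3 - d^2 - 28*d/9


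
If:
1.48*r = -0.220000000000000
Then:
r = -0.15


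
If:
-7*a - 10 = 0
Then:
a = -10/7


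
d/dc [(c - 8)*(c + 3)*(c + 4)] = 3*c^2 - 2*c - 44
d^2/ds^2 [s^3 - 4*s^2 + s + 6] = 6*s - 8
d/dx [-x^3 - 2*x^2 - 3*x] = -3*x^2 - 4*x - 3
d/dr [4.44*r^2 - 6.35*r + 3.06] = 8.88*r - 6.35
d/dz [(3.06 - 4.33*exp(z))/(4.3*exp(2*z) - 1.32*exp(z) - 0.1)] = (18.619*exp(2*z) - 26.316*exp(z) + 4.4722)*exp(z)/(18.49*exp(4*z) - 11.352*exp(3*z) + 0.8824*exp(2*z) + 0.264*exp(z) + 0.01)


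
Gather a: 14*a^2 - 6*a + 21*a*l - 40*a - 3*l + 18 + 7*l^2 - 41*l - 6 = 14*a^2 + a*(21*l - 46) + 7*l^2 - 44*l + 12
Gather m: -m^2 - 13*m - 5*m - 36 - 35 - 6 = -m^2 - 18*m - 77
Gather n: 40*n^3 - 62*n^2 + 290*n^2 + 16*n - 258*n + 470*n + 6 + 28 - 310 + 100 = 40*n^3 + 228*n^2 + 228*n - 176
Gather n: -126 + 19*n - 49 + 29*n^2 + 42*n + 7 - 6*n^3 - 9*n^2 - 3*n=-6*n^3 + 20*n^2 + 58*n - 168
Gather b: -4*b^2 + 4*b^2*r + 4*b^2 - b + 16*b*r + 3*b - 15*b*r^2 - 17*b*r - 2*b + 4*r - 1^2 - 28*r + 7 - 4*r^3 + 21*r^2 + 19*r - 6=4*b^2*r + b*(-15*r^2 - r) - 4*r^3 + 21*r^2 - 5*r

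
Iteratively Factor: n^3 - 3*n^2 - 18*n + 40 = (n + 4)*(n^2 - 7*n + 10) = (n - 2)*(n + 4)*(n - 5)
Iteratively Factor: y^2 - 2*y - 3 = (y - 3)*(y + 1)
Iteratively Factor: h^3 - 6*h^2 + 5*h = (h - 1)*(h^2 - 5*h) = (h - 5)*(h - 1)*(h)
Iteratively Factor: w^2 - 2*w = (w - 2)*(w)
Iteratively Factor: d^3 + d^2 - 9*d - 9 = (d - 3)*(d^2 + 4*d + 3) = (d - 3)*(d + 3)*(d + 1)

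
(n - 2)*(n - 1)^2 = n^3 - 4*n^2 + 5*n - 2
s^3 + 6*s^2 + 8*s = s*(s + 2)*(s + 4)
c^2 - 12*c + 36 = (c - 6)^2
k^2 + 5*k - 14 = (k - 2)*(k + 7)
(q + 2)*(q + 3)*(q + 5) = q^3 + 10*q^2 + 31*q + 30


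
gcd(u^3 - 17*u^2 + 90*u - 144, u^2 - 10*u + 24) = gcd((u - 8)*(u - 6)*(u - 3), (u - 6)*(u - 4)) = u - 6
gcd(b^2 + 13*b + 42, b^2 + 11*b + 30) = b + 6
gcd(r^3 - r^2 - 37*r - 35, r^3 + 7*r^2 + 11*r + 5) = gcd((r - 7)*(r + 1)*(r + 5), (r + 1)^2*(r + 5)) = r^2 + 6*r + 5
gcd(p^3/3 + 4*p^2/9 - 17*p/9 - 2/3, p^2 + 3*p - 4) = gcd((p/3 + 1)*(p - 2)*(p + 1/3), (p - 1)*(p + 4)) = 1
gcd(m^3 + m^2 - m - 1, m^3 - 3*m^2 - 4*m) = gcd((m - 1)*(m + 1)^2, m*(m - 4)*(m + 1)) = m + 1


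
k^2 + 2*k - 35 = (k - 5)*(k + 7)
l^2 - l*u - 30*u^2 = (l - 6*u)*(l + 5*u)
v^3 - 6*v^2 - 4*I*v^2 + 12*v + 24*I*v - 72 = (v - 6)*(v - 6*I)*(v + 2*I)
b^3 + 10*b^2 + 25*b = b*(b + 5)^2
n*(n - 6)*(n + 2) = n^3 - 4*n^2 - 12*n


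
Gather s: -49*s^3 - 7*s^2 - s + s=-49*s^3 - 7*s^2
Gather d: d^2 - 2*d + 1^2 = d^2 - 2*d + 1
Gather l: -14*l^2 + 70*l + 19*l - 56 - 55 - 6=-14*l^2 + 89*l - 117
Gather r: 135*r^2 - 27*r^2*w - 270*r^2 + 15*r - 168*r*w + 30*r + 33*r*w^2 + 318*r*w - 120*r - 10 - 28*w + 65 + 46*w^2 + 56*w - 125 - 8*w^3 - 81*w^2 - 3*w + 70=r^2*(-27*w - 135) + r*(33*w^2 + 150*w - 75) - 8*w^3 - 35*w^2 + 25*w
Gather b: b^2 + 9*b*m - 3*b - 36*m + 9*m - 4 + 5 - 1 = b^2 + b*(9*m - 3) - 27*m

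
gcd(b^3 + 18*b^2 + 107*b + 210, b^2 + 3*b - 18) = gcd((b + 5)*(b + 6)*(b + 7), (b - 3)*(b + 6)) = b + 6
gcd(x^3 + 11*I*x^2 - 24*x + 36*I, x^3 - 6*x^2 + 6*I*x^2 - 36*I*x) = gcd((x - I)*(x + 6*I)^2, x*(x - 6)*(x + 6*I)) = x + 6*I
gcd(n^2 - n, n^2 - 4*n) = n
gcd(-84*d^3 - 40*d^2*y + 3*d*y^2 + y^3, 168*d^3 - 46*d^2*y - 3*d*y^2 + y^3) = -42*d^2 + d*y + y^2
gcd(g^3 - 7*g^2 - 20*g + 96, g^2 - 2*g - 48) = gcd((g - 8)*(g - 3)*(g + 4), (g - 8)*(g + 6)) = g - 8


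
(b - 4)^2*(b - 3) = b^3 - 11*b^2 + 40*b - 48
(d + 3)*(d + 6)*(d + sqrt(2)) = d^3 + sqrt(2)*d^2 + 9*d^2 + 9*sqrt(2)*d + 18*d + 18*sqrt(2)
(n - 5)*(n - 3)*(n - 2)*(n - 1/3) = n^4 - 31*n^3/3 + 103*n^2/3 - 121*n/3 + 10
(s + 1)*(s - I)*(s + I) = s^3 + s^2 + s + 1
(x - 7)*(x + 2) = x^2 - 5*x - 14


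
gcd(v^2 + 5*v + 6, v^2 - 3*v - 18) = v + 3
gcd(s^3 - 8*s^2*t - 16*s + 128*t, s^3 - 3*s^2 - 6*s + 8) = s - 4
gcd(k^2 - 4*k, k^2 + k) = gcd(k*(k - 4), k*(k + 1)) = k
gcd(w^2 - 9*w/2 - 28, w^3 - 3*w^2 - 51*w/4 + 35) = w + 7/2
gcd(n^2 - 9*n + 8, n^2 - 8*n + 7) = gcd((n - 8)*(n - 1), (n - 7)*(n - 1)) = n - 1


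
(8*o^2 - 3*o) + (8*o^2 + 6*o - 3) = 16*o^2 + 3*o - 3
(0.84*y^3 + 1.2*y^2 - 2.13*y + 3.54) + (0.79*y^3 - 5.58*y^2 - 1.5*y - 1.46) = 1.63*y^3 - 4.38*y^2 - 3.63*y + 2.08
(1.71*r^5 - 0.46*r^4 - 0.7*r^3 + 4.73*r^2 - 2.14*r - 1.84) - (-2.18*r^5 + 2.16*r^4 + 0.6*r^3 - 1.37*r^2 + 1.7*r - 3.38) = 3.89*r^5 - 2.62*r^4 - 1.3*r^3 + 6.1*r^2 - 3.84*r + 1.54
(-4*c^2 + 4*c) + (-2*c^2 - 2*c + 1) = -6*c^2 + 2*c + 1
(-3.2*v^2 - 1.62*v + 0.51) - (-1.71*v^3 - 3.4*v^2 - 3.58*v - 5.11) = 1.71*v^3 + 0.2*v^2 + 1.96*v + 5.62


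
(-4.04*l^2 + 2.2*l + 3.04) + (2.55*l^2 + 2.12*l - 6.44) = -1.49*l^2 + 4.32*l - 3.4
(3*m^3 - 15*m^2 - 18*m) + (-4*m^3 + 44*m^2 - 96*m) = -m^3 + 29*m^2 - 114*m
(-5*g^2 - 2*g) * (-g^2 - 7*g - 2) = 5*g^4 + 37*g^3 + 24*g^2 + 4*g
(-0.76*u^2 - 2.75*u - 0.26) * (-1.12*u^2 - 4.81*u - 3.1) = 0.8512*u^4 + 6.7356*u^3 + 15.8747*u^2 + 9.7756*u + 0.806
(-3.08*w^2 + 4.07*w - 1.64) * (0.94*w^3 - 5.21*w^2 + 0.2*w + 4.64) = -2.8952*w^5 + 19.8726*w^4 - 23.3623*w^3 - 4.9328*w^2 + 18.5568*w - 7.6096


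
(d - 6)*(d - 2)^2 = d^3 - 10*d^2 + 28*d - 24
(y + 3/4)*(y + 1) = y^2 + 7*y/4 + 3/4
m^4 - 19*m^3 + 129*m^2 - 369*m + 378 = (m - 7)*(m - 6)*(m - 3)^2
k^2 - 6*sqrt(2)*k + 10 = (k - 5*sqrt(2))*(k - sqrt(2))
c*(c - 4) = c^2 - 4*c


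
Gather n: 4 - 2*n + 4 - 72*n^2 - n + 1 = -72*n^2 - 3*n + 9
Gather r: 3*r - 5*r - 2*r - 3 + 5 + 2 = 4 - 4*r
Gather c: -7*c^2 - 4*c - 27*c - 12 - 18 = -7*c^2 - 31*c - 30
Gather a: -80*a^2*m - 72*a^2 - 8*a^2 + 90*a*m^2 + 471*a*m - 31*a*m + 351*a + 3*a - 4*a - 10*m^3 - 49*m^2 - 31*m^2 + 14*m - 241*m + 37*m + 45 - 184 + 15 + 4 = a^2*(-80*m - 80) + a*(90*m^2 + 440*m + 350) - 10*m^3 - 80*m^2 - 190*m - 120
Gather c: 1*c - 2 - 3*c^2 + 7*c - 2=-3*c^2 + 8*c - 4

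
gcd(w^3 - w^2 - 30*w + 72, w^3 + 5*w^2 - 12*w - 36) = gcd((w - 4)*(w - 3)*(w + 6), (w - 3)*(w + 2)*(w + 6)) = w^2 + 3*w - 18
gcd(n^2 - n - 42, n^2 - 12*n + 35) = n - 7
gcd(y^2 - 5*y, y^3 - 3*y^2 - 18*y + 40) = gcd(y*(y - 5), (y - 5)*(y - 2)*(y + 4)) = y - 5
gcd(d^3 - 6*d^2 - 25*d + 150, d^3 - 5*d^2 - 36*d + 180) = d^2 - 11*d + 30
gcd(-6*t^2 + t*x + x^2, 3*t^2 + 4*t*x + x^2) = 3*t + x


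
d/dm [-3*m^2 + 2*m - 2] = 2 - 6*m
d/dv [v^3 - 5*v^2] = v*(3*v - 10)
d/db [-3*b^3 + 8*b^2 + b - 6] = -9*b^2 + 16*b + 1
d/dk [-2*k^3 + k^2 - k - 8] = -6*k^2 + 2*k - 1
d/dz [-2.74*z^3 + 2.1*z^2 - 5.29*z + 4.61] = -8.22*z^2 + 4.2*z - 5.29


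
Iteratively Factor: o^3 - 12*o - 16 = (o + 2)*(o^2 - 2*o - 8) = (o + 2)^2*(o - 4)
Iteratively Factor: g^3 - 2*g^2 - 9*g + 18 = (g - 2)*(g^2 - 9) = (g - 3)*(g - 2)*(g + 3)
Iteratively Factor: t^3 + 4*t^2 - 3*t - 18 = (t - 2)*(t^2 + 6*t + 9) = (t - 2)*(t + 3)*(t + 3)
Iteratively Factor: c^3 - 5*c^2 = (c)*(c^2 - 5*c) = c*(c - 5)*(c)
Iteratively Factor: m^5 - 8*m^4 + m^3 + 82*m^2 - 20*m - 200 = (m + 2)*(m^4 - 10*m^3 + 21*m^2 + 40*m - 100) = (m - 5)*(m + 2)*(m^3 - 5*m^2 - 4*m + 20) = (m - 5)*(m - 2)*(m + 2)*(m^2 - 3*m - 10) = (m - 5)^2*(m - 2)*(m + 2)*(m + 2)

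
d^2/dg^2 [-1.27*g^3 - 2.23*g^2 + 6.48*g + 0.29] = -7.62*g - 4.46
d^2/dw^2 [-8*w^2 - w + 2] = -16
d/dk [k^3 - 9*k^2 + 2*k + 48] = 3*k^2 - 18*k + 2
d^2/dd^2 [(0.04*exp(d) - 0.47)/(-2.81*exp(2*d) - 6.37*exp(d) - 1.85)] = (-0.315844*exp(4*d) + 15.560656*exp(3*d) + 26.486217*exp(2*d) + 9.769343*exp(d) - 5.675615)*exp(d)/(22.188041*exp(6*d) + 150.894471*exp(5*d) + 385.886622*exp(4*d) + 457.161523*exp(3*d) + 254.05347*exp(2*d) + 65.403975*exp(d) + 6.331625)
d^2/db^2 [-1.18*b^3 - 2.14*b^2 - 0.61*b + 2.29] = -7.08*b - 4.28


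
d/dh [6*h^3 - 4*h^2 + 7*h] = 18*h^2 - 8*h + 7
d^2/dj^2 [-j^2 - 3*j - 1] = -2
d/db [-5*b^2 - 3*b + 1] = -10*b - 3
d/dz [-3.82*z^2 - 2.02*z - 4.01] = -7.64*z - 2.02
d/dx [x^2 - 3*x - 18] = 2*x - 3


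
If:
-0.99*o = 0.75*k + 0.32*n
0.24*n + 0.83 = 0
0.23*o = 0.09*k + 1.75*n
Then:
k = 23.88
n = -3.46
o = -16.97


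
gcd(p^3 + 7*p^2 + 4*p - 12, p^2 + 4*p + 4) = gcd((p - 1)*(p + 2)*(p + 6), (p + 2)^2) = p + 2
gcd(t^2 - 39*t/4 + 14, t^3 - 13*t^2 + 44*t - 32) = t - 8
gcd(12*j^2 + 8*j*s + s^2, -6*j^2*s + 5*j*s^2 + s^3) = 6*j + s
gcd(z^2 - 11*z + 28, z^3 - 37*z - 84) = z - 7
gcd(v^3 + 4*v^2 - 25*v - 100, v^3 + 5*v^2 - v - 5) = v + 5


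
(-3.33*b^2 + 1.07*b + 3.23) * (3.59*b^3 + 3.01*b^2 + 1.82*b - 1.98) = -11.9547*b^5 - 6.182*b^4 + 8.7558*b^3 + 18.2631*b^2 + 3.76*b - 6.3954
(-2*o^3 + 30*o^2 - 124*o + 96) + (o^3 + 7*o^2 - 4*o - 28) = -o^3 + 37*o^2 - 128*o + 68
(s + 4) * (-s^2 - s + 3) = -s^3 - 5*s^2 - s + 12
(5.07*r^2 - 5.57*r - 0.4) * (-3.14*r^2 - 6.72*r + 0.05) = -15.9198*r^4 - 16.5806*r^3 + 38.9399*r^2 + 2.4095*r - 0.02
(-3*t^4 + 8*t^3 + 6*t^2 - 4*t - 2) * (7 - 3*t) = 9*t^5 - 45*t^4 + 38*t^3 + 54*t^2 - 22*t - 14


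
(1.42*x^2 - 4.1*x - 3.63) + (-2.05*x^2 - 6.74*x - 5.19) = -0.63*x^2 - 10.84*x - 8.82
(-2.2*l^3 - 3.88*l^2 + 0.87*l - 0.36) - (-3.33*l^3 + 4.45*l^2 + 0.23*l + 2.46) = 1.13*l^3 - 8.33*l^2 + 0.64*l - 2.82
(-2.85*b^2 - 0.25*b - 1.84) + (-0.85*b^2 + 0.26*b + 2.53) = -3.7*b^2 + 0.01*b + 0.69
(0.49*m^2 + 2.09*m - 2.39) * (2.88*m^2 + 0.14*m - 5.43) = 1.4112*m^4 + 6.0878*m^3 - 9.2513*m^2 - 11.6833*m + 12.9777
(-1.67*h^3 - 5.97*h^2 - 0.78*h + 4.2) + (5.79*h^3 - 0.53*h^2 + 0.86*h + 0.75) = 4.12*h^3 - 6.5*h^2 + 0.08*h + 4.95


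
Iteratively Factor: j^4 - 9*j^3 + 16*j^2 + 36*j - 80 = (j - 2)*(j^3 - 7*j^2 + 2*j + 40) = (j - 2)*(j + 2)*(j^2 - 9*j + 20) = (j - 5)*(j - 2)*(j + 2)*(j - 4)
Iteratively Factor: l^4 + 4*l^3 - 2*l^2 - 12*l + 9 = (l - 1)*(l^3 + 5*l^2 + 3*l - 9) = (l - 1)*(l + 3)*(l^2 + 2*l - 3) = (l - 1)^2*(l + 3)*(l + 3)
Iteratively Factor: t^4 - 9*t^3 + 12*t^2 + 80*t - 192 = (t - 4)*(t^3 - 5*t^2 - 8*t + 48) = (t - 4)^2*(t^2 - t - 12) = (t - 4)^3*(t + 3)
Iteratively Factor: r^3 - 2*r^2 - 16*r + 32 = (r - 2)*(r^2 - 16) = (r - 4)*(r - 2)*(r + 4)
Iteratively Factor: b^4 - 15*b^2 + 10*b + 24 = (b - 3)*(b^3 + 3*b^2 - 6*b - 8) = (b - 3)*(b - 2)*(b^2 + 5*b + 4) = (b - 3)*(b - 2)*(b + 1)*(b + 4)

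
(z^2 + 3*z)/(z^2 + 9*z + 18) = z/(z + 6)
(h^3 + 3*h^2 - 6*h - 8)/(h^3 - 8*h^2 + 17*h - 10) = (h^2 + 5*h + 4)/(h^2 - 6*h + 5)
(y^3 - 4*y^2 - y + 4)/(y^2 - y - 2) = (y^2 - 5*y + 4)/(y - 2)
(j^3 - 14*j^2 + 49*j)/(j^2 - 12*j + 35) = j*(j - 7)/(j - 5)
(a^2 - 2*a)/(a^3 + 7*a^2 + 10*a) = (a - 2)/(a^2 + 7*a + 10)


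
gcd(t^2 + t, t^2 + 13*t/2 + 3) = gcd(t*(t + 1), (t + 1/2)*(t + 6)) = 1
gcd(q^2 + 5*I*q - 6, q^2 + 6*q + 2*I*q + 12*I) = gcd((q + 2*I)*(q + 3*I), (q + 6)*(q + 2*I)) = q + 2*I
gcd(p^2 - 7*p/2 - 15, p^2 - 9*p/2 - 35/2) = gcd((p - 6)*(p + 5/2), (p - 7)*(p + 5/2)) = p + 5/2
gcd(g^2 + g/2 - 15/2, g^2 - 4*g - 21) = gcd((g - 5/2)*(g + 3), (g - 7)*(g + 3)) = g + 3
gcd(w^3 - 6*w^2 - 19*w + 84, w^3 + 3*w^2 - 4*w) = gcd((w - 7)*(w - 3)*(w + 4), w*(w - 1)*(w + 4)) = w + 4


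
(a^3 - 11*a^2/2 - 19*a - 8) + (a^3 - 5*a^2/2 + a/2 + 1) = 2*a^3 - 8*a^2 - 37*a/2 - 7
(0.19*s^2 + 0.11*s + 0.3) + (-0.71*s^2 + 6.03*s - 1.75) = -0.52*s^2 + 6.14*s - 1.45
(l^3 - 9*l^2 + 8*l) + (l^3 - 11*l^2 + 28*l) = 2*l^3 - 20*l^2 + 36*l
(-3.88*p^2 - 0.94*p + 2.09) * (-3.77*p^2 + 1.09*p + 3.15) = 14.6276*p^4 - 0.685400000000001*p^3 - 21.1259*p^2 - 0.6829*p + 6.5835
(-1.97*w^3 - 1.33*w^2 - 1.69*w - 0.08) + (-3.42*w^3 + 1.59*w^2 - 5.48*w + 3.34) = -5.39*w^3 + 0.26*w^2 - 7.17*w + 3.26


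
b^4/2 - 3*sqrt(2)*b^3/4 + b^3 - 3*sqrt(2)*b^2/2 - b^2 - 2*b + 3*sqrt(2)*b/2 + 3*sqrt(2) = (b/2 + 1)*(b - 3*sqrt(2)/2)*(b - sqrt(2))*(b + sqrt(2))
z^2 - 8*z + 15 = (z - 5)*(z - 3)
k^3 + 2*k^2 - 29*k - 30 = (k - 5)*(k + 1)*(k + 6)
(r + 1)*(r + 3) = r^2 + 4*r + 3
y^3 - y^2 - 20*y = y*(y - 5)*(y + 4)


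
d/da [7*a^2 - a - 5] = 14*a - 1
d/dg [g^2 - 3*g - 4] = 2*g - 3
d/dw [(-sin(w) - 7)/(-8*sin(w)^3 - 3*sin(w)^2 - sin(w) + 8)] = -(16*sin(w)^3 + 171*sin(w)^2 + 42*sin(w) + 15)*cos(w)/(8*sin(w)^3 + 3*sin(w)^2 + sin(w) - 8)^2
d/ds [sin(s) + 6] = cos(s)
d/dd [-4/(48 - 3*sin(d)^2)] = -8*sin(d)*cos(d)/(3*(sin(d)^2 - 16)^2)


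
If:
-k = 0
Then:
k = 0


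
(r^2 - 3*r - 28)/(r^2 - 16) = (r - 7)/(r - 4)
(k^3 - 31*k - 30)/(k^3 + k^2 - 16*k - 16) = (k^2 - k - 30)/(k^2 - 16)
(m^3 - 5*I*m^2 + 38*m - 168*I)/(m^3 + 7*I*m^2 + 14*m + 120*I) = (m - 7*I)/(m + 5*I)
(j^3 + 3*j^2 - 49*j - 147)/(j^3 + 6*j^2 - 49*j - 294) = (j + 3)/(j + 6)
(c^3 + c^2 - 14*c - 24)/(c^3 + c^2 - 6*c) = (c^2 - 2*c - 8)/(c*(c - 2))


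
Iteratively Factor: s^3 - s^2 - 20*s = (s - 5)*(s^2 + 4*s) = s*(s - 5)*(s + 4)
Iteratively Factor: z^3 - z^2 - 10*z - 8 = (z + 1)*(z^2 - 2*z - 8) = (z - 4)*(z + 1)*(z + 2)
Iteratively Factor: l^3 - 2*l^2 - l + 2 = (l + 1)*(l^2 - 3*l + 2) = (l - 2)*(l + 1)*(l - 1)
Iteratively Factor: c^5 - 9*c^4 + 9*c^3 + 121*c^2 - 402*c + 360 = (c - 3)*(c^4 - 6*c^3 - 9*c^2 + 94*c - 120) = (c - 3)*(c - 2)*(c^3 - 4*c^2 - 17*c + 60) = (c - 3)*(c - 2)*(c + 4)*(c^2 - 8*c + 15) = (c - 5)*(c - 3)*(c - 2)*(c + 4)*(c - 3)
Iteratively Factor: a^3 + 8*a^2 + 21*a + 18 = (a + 2)*(a^2 + 6*a + 9) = (a + 2)*(a + 3)*(a + 3)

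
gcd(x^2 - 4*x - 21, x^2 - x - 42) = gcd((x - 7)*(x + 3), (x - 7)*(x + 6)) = x - 7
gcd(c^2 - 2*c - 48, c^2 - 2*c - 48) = c^2 - 2*c - 48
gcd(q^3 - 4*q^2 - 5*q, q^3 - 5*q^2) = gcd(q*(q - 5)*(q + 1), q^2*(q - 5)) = q^2 - 5*q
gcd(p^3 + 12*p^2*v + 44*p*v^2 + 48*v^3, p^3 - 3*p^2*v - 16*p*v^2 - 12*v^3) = p + 2*v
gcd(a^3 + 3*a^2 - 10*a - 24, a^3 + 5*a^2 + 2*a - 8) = a^2 + 6*a + 8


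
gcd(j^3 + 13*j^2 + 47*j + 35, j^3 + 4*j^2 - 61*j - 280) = j^2 + 12*j + 35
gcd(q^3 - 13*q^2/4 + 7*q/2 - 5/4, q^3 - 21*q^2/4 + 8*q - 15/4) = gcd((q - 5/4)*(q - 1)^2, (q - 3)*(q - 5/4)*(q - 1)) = q^2 - 9*q/4 + 5/4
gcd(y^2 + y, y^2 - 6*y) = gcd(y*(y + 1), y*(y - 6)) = y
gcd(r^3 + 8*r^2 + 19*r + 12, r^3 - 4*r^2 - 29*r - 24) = r^2 + 4*r + 3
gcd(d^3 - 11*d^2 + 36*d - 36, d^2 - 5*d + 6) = d^2 - 5*d + 6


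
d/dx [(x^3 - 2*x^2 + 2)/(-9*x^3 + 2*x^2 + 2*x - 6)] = 4*(-4*x^4 + x^3 + 8*x^2 + 4*x - 1)/(81*x^6 - 36*x^5 - 32*x^4 + 116*x^3 - 20*x^2 - 24*x + 36)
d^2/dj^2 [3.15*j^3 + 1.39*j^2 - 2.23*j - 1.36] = 18.9*j + 2.78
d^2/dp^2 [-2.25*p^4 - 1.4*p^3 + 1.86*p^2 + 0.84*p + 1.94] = -27.0*p^2 - 8.4*p + 3.72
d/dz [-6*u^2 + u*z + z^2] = u + 2*z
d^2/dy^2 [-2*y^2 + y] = -4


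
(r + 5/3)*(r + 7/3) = r^2 + 4*r + 35/9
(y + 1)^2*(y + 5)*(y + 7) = y^4 + 14*y^3 + 60*y^2 + 82*y + 35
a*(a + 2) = a^2 + 2*a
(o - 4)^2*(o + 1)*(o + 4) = o^4 - 3*o^3 - 20*o^2 + 48*o + 64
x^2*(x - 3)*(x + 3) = x^4 - 9*x^2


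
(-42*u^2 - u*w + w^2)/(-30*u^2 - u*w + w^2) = (42*u^2 + u*w - w^2)/(30*u^2 + u*w - w^2)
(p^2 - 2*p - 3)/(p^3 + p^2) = (p - 3)/p^2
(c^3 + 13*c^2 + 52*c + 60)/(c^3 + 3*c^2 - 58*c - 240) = (c + 2)/(c - 8)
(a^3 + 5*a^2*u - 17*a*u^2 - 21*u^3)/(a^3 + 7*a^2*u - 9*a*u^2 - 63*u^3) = (a + u)/(a + 3*u)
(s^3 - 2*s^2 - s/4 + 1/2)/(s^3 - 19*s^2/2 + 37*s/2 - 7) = (s + 1/2)/(s - 7)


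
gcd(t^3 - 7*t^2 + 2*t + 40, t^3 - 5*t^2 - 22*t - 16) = t + 2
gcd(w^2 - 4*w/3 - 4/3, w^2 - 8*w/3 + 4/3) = w - 2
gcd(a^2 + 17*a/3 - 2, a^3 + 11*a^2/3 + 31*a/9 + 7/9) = 1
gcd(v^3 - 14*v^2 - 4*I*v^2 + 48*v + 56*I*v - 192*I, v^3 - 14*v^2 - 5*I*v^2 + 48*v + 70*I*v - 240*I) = v^2 - 14*v + 48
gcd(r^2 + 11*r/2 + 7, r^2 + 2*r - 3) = 1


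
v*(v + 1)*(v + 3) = v^3 + 4*v^2 + 3*v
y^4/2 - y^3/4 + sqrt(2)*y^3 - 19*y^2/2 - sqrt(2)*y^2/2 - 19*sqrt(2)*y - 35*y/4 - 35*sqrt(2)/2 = (y/2 + sqrt(2))*(y - 5)*(y + 1)*(y + 7/2)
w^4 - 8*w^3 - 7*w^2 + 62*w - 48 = (w - 8)*(w - 2)*(w - 1)*(w + 3)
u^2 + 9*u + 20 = (u + 4)*(u + 5)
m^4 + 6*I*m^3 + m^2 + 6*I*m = m*(m + 6*I)*(-I*m + 1)*(I*m + 1)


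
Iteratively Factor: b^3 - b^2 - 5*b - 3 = (b - 3)*(b^2 + 2*b + 1) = (b - 3)*(b + 1)*(b + 1)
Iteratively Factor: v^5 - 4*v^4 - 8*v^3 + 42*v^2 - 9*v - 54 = (v + 3)*(v^4 - 7*v^3 + 13*v^2 + 3*v - 18) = (v + 1)*(v + 3)*(v^3 - 8*v^2 + 21*v - 18) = (v - 3)*(v + 1)*(v + 3)*(v^2 - 5*v + 6) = (v - 3)*(v - 2)*(v + 1)*(v + 3)*(v - 3)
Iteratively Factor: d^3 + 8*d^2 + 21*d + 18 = (d + 2)*(d^2 + 6*d + 9) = (d + 2)*(d + 3)*(d + 3)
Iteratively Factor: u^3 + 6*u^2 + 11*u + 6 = (u + 3)*(u^2 + 3*u + 2) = (u + 2)*(u + 3)*(u + 1)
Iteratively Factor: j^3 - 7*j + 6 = (j - 1)*(j^2 + j - 6) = (j - 2)*(j - 1)*(j + 3)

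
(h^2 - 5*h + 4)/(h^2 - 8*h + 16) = (h - 1)/(h - 4)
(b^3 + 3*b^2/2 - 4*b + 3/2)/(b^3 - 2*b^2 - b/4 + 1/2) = 2*(b^2 + 2*b - 3)/(2*b^2 - 3*b - 2)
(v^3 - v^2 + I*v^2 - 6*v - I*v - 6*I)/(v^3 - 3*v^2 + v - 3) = (v + 2)/(v - I)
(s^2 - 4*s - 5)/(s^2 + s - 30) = (s + 1)/(s + 6)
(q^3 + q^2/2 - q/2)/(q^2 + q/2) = (2*q^2 + q - 1)/(2*q + 1)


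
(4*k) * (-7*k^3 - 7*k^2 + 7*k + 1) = -28*k^4 - 28*k^3 + 28*k^2 + 4*k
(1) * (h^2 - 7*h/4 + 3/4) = h^2 - 7*h/4 + 3/4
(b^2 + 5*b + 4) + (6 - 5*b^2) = -4*b^2 + 5*b + 10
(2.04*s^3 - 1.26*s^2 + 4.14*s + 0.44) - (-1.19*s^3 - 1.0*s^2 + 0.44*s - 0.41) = 3.23*s^3 - 0.26*s^2 + 3.7*s + 0.85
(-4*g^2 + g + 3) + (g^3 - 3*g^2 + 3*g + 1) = g^3 - 7*g^2 + 4*g + 4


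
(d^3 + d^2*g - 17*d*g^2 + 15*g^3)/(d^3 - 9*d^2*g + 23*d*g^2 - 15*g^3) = (d + 5*g)/(d - 5*g)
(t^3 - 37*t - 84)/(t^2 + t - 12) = (t^2 - 4*t - 21)/(t - 3)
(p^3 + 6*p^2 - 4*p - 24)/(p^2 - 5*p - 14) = (p^2 + 4*p - 12)/(p - 7)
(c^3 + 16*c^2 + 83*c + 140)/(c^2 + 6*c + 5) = (c^2 + 11*c + 28)/(c + 1)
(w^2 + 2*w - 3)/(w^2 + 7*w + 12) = (w - 1)/(w + 4)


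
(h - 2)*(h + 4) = h^2 + 2*h - 8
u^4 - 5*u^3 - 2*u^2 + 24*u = u*(u - 4)*(u - 3)*(u + 2)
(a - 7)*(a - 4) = a^2 - 11*a + 28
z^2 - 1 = (z - 1)*(z + 1)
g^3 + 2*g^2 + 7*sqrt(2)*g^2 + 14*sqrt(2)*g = g*(g + 2)*(g + 7*sqrt(2))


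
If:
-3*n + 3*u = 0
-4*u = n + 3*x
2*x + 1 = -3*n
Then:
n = 3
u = 3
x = -5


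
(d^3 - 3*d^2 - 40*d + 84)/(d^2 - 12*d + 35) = (d^2 + 4*d - 12)/(d - 5)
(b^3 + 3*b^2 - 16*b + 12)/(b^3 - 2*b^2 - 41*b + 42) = (b - 2)/(b - 7)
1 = 1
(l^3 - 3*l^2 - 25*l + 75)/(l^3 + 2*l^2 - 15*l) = (l - 5)/l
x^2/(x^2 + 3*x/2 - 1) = 2*x^2/(2*x^2 + 3*x - 2)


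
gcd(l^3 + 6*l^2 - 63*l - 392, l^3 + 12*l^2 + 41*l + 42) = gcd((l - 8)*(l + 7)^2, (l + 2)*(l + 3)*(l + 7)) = l + 7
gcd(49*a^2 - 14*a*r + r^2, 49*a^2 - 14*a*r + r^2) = 49*a^2 - 14*a*r + r^2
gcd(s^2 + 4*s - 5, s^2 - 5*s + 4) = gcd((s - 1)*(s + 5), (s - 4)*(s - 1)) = s - 1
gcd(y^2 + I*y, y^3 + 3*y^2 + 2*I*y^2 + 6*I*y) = y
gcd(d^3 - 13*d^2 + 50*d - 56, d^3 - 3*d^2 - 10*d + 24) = d^2 - 6*d + 8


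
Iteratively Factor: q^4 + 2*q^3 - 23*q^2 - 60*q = (q - 5)*(q^3 + 7*q^2 + 12*q) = q*(q - 5)*(q^2 + 7*q + 12) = q*(q - 5)*(q + 3)*(q + 4)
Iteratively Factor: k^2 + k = (k + 1)*(k)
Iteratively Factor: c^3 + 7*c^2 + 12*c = (c)*(c^2 + 7*c + 12) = c*(c + 3)*(c + 4)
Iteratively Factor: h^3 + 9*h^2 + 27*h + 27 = (h + 3)*(h^2 + 6*h + 9) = (h + 3)^2*(h + 3)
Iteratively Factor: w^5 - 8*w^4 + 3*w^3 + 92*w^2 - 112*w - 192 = (w - 4)*(w^4 - 4*w^3 - 13*w^2 + 40*w + 48) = (w - 4)*(w + 1)*(w^3 - 5*w^2 - 8*w + 48) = (w - 4)*(w + 1)*(w + 3)*(w^2 - 8*w + 16) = (w - 4)^2*(w + 1)*(w + 3)*(w - 4)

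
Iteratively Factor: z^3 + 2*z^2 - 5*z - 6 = (z - 2)*(z^2 + 4*z + 3) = (z - 2)*(z + 3)*(z + 1)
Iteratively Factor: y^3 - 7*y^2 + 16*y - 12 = (y - 2)*(y^2 - 5*y + 6) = (y - 3)*(y - 2)*(y - 2)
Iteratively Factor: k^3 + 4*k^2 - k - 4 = (k + 4)*(k^2 - 1) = (k + 1)*(k + 4)*(k - 1)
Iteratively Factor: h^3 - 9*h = (h + 3)*(h^2 - 3*h) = (h - 3)*(h + 3)*(h)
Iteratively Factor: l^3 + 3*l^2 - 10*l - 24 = (l - 3)*(l^2 + 6*l + 8) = (l - 3)*(l + 4)*(l + 2)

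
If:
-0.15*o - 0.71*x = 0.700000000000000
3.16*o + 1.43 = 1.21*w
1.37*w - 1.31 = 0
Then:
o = -0.09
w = 0.96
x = -0.97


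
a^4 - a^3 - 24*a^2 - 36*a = a*(a - 6)*(a + 2)*(a + 3)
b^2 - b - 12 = (b - 4)*(b + 3)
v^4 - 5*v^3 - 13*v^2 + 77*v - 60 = (v - 5)*(v - 3)*(v - 1)*(v + 4)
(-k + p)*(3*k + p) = -3*k^2 + 2*k*p + p^2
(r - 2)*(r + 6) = r^2 + 4*r - 12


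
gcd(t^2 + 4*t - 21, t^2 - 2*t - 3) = t - 3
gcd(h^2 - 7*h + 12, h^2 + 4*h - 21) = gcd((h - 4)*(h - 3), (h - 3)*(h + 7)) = h - 3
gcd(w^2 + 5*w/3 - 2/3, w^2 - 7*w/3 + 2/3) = w - 1/3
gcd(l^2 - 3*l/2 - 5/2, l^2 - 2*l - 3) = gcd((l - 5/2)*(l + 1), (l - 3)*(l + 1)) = l + 1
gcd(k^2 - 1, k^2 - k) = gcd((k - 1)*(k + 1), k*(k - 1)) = k - 1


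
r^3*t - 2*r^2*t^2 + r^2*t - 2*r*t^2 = r*(r - 2*t)*(r*t + t)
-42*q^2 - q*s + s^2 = (-7*q + s)*(6*q + s)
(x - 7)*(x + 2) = x^2 - 5*x - 14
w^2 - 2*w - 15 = (w - 5)*(w + 3)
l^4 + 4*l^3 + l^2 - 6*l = l*(l - 1)*(l + 2)*(l + 3)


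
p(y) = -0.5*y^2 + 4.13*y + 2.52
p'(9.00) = -4.87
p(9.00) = -0.81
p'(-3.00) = 7.13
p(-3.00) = -14.37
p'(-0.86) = 4.99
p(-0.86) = -1.40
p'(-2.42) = 6.55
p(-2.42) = -10.40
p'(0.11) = 4.02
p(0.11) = 2.97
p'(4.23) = -0.10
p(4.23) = 11.04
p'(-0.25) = 4.38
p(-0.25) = 1.46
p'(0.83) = 3.30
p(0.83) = 5.60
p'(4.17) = -0.04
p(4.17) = 11.05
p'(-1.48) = 5.61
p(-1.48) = -4.69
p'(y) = 4.13 - 1.0*y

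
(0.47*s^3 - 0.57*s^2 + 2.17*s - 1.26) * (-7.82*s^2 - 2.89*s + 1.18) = -3.6754*s^5 + 3.0991*s^4 - 14.7675*s^3 + 2.9093*s^2 + 6.202*s - 1.4868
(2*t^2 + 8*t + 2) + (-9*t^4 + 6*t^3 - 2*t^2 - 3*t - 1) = -9*t^4 + 6*t^3 + 5*t + 1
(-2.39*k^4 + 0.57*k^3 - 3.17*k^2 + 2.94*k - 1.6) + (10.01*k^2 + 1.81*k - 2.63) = -2.39*k^4 + 0.57*k^3 + 6.84*k^2 + 4.75*k - 4.23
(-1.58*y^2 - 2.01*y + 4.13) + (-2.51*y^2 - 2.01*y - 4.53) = -4.09*y^2 - 4.02*y - 0.4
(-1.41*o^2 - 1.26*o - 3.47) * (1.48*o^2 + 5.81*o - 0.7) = -2.0868*o^4 - 10.0569*o^3 - 11.4692*o^2 - 19.2787*o + 2.429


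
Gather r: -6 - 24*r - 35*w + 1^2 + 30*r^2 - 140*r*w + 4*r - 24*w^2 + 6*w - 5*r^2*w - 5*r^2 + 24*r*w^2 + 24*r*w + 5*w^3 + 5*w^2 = r^2*(25 - 5*w) + r*(24*w^2 - 116*w - 20) + 5*w^3 - 19*w^2 - 29*w - 5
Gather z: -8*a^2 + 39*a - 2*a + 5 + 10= -8*a^2 + 37*a + 15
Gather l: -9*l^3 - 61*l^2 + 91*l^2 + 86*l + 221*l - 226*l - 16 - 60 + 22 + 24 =-9*l^3 + 30*l^2 + 81*l - 30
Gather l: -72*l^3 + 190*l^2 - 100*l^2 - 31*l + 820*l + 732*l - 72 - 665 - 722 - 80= -72*l^3 + 90*l^2 + 1521*l - 1539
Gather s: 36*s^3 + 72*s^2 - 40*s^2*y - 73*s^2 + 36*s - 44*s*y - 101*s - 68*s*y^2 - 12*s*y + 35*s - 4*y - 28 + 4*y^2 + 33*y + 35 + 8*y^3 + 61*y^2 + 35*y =36*s^3 + s^2*(-40*y - 1) + s*(-68*y^2 - 56*y - 30) + 8*y^3 + 65*y^2 + 64*y + 7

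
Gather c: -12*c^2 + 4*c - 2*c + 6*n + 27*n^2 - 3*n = -12*c^2 + 2*c + 27*n^2 + 3*n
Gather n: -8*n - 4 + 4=-8*n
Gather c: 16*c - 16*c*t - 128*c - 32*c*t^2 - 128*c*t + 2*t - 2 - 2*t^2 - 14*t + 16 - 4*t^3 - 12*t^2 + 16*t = c*(-32*t^2 - 144*t - 112) - 4*t^3 - 14*t^2 + 4*t + 14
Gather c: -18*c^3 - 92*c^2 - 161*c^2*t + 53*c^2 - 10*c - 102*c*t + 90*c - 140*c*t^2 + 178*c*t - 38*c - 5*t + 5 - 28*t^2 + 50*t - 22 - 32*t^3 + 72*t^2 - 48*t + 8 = -18*c^3 + c^2*(-161*t - 39) + c*(-140*t^2 + 76*t + 42) - 32*t^3 + 44*t^2 - 3*t - 9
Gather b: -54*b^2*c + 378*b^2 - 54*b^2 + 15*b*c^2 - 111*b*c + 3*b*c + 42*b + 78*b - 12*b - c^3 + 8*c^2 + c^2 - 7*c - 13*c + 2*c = b^2*(324 - 54*c) + b*(15*c^2 - 108*c + 108) - c^3 + 9*c^2 - 18*c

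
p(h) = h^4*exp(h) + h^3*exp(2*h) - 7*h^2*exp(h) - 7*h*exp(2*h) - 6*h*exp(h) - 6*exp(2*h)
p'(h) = h^4*exp(h) + 2*h^3*exp(2*h) + 4*h^3*exp(h) + 3*h^2*exp(2*h) - 7*h^2*exp(h) - 14*h*exp(2*h) - 20*h*exp(h) - 19*exp(2*h) - 6*exp(h)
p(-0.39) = -0.65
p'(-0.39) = -5.70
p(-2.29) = 0.44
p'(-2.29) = -1.72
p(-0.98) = 0.02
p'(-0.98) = 0.91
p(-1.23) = -0.21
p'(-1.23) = 0.75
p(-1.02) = -0.02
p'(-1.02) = 0.94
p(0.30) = -17.98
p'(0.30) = -58.57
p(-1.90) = -0.12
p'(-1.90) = -1.04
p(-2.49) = 0.80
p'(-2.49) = -1.88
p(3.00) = 0.00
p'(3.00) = 9273.71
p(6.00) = 27749461.18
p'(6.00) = 71842753.96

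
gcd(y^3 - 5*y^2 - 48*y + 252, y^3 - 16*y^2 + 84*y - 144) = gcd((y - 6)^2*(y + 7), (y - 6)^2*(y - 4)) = y^2 - 12*y + 36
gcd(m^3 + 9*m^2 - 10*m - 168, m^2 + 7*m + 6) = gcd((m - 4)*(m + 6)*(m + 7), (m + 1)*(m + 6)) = m + 6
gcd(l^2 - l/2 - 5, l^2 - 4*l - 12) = l + 2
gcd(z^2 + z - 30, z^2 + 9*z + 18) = z + 6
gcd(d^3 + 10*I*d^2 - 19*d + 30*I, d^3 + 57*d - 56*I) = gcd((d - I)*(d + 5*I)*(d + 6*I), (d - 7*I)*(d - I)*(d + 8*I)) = d - I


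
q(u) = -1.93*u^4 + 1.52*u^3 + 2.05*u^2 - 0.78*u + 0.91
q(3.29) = -151.46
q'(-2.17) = 90.68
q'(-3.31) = 315.57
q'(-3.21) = 288.39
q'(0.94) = 0.69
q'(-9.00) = 5959.56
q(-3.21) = -230.66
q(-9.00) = -13596.83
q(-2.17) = -46.07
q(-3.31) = -260.84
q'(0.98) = 0.35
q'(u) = -7.72*u^3 + 4.56*u^2 + 4.1*u - 0.78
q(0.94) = 1.74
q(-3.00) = -175.67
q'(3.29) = -212.85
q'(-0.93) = 5.56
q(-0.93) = 0.74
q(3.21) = -135.11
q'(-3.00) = 236.40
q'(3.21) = -195.98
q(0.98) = 1.76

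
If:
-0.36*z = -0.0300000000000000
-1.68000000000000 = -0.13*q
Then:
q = 12.92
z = 0.08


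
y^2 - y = y*(y - 1)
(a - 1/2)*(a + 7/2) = a^2 + 3*a - 7/4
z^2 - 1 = (z - 1)*(z + 1)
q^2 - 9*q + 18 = (q - 6)*(q - 3)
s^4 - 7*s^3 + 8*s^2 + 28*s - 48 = (s - 4)*(s - 3)*(s - 2)*(s + 2)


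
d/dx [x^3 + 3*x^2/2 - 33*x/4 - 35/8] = 3*x^2 + 3*x - 33/4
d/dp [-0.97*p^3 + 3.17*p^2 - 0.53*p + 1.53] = -2.91*p^2 + 6.34*p - 0.53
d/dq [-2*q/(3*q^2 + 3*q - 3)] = 2*(q^2 + 1)/(3*(q^4 + 2*q^3 - q^2 - 2*q + 1))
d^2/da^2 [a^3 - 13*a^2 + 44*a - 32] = 6*a - 26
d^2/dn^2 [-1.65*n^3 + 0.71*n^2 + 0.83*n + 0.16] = 1.42 - 9.9*n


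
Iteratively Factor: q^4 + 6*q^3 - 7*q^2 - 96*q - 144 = (q + 3)*(q^3 + 3*q^2 - 16*q - 48) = (q - 4)*(q + 3)*(q^2 + 7*q + 12) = (q - 4)*(q + 3)*(q + 4)*(q + 3)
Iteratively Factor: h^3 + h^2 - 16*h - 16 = (h + 1)*(h^2 - 16) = (h + 1)*(h + 4)*(h - 4)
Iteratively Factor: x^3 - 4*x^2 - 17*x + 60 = (x + 4)*(x^2 - 8*x + 15) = (x - 3)*(x + 4)*(x - 5)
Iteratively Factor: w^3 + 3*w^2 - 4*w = (w - 1)*(w^2 + 4*w) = (w - 1)*(w + 4)*(w)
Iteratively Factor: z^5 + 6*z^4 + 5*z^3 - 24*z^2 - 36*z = (z + 3)*(z^4 + 3*z^3 - 4*z^2 - 12*z) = z*(z + 3)*(z^3 + 3*z^2 - 4*z - 12) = z*(z - 2)*(z + 3)*(z^2 + 5*z + 6) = z*(z - 2)*(z + 2)*(z + 3)*(z + 3)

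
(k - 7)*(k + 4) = k^2 - 3*k - 28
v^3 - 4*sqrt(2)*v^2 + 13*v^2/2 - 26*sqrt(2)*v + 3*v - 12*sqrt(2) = (v + 1/2)*(v + 6)*(v - 4*sqrt(2))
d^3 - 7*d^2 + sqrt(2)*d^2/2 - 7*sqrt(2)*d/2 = d*(d - 7)*(d + sqrt(2)/2)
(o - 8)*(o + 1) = o^2 - 7*o - 8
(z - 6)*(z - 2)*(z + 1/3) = z^3 - 23*z^2/3 + 28*z/3 + 4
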